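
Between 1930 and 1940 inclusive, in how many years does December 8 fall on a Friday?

2

Day of week of December 8 in each year:
1930: Mon, 1931: Tue, 1932: Thu, 1933: Fri ✓, 1934: Sat, 1935: Sun, 1936: Tue, 1937: Wed, 1938: Thu, 1939: Fri ✓, 1940: Sun
Fridays: 1933, 1939.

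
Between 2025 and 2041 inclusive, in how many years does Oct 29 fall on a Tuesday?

Day of week of October 29 in each year:
2025: Wed, 2026: Thu, 2027: Fri, 2028: Sun, 2029: Mon, 2030: Tue ✓, 2031: Wed, 2032: Fri, 2033: Sat, 2034: Sun, 2035: Mon, 2036: Wed, 2037: Thu, 2038: Fri, 2039: Sat, 2040: Mon, 2041: Tue ✓
Tuesdays: 2030, 2041.

2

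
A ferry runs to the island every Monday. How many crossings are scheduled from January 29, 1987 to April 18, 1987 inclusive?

11 Mondays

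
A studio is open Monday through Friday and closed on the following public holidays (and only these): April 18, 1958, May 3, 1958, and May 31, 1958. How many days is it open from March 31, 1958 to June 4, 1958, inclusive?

March 31, 1958 is a Monday.
That's 66 days from start to end, counting both.
66 = 7 × 9 + 3, so there are 9 full weeks plus 3 extra days.
Each full week contributes 5 weekdays (Mon–Fri): 9 × 5 = 45.
The 3 extra days are Monday, Tuesday, Wednesday — 3 of them qualify.
Total: 45 + 3 = 48.
Holidays: April 18, 1958 (Fri); May 3, 1958 (Sat); May 31, 1958 (Sat).
1 of the 3 holidays fall on weekdays; the rest are weekends and were already excluded.
Business days: 48 − 1 = 47.

47 business days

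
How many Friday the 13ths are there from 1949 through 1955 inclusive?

11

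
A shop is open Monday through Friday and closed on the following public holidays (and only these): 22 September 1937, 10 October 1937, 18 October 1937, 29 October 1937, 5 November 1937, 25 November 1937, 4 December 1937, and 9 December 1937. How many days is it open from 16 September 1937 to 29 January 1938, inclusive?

91

16 September 1937 is a Thursday.
That's 136 days from start to end, counting both.
136 = 7 × 19 + 3, so there are 19 full weeks plus 3 extra days.
Each full week contributes 5 weekdays (Mon–Fri): 19 × 5 = 95.
The 3 extra days are Thu, Fri, Sat — 2 of them qualify.
Total: 95 + 2 = 97.
Holidays: 22 September 1937 (Wed); 10 October 1937 (Sun); 18 October 1937 (Mon); 29 October 1937 (Fri); 5 November 1937 (Fri); 25 November 1937 (Thu); 4 December 1937 (Sat); 9 December 1937 (Thu).
6 of the 8 holidays fall on weekdays; the rest are weekends and were already excluded.
Business days: 97 − 6 = 91.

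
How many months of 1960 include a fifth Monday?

A month has five Mondays exactly when Monday falls within its first (length − 28) days.
Jan: 31 days, starts Fri → 5 of Fri, Sat, Sun
Feb: 29 days, starts Mon → 5 of Mon ✓
Mar: 31 days, starts Tue → 5 of Tue, Wed, Thu
Apr: 30 days, starts Fri → 5 of Fri, Sat
May: 31 days, starts Sun → 5 of Sun, Mon, Tue ✓
Jun: 30 days, starts Wed → 5 of Wed, Thu
Jul: 31 days, starts Fri → 5 of Fri, Sat, Sun
Aug: 31 days, starts Mon → 5 of Mon, Tue, Wed ✓
Sep: 30 days, starts Thu → 5 of Thu, Fri
Oct: 31 days, starts Sat → 5 of Sat, Sun, Mon ✓
Nov: 30 days, starts Tue → 5 of Tue, Wed
Dec: 31 days, starts Thu → 5 of Thu, Fri, Sat
Months with five Mondays: Feb, May, Aug, Oct.

4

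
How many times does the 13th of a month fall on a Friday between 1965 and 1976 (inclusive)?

19

Friday-the-13ths by year:
1965: Aug
1966: May
1967: Jan, Oct
1968: Sep, Dec
1969: Jun
1970: Feb, Mar, Nov
1971: Aug
1972: Oct
1973: Apr, Jul
1974: Sep, Dec
1975: Jun
1976: Feb, Aug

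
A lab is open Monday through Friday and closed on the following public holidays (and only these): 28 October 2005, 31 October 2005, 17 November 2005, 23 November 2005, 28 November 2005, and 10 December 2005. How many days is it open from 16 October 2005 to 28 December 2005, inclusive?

16 October 2005 is a Sunday.
The range spans 74 days (inclusive of both endpoints).
74 = 7 × 10 + 4, so there are 10 full weeks plus 4 extra days.
Each full week contributes 5 weekdays (Mon–Fri): 10 × 5 = 50.
The 4 extra days are Sunday, Monday, Tuesday, Wednesday — 3 of them qualify.
Total: 50 + 3 = 53.
Holidays: 28 October 2005 (Fri); 31 October 2005 (Mon); 17 November 2005 (Thu); 23 November 2005 (Wed); 28 November 2005 (Mon); 10 December 2005 (Sat).
5 of the 6 holidays fall on weekdays; the rest are weekends and were already excluded.
Business days: 53 − 5 = 48.

48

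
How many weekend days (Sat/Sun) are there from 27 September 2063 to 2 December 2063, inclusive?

27 September 2063 is a Thursday.
From 27 September 2063 to 2 December 2063 is 67 days inclusive.
67 = 7 × 9 + 4, so there are 9 full weeks plus 4 extra days.
Each full week contributes 2 weekend days (Sat, Sun): 9 × 2 = 18.
The 4 extra days are Thursday, Friday, Saturday, Sunday — 2 of them qualify.
Total: 18 + 2 = 20.

20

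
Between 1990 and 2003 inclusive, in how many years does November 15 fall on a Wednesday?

Day of week of November 15 in each year:
1990: Thu, 1991: Fri, 1992: Sun, 1993: Mon, 1994: Tue, 1995: Wed ✓, 1996: Fri, 1997: Sat, 1998: Sun, 1999: Mon, 2000: Wed ✓, 2001: Thu, 2002: Fri, 2003: Sat
Wednesdays: 1995, 2000.

2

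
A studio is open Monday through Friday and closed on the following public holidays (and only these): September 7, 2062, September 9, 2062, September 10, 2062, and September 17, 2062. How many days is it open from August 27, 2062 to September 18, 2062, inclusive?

15

August 27, 2062 is a Sunday.
That's 23 days from start to end, counting both.
23 = 7 × 3 + 2, so there are 3 full weeks plus 2 extra days.
Each full week contributes 5 weekdays (Mon–Fri): 3 × 5 = 15.
The 2 extra days are Sun, Mon — 1 of them qualifies.
Total: 15 + 1 = 16.
Holidays: September 7, 2062 (Thu); September 9, 2062 (Sat); September 10, 2062 (Sun); September 17, 2062 (Sun).
1 of the 4 holidays fall on weekdays; the rest are weekends and were already excluded.
Business days: 16 − 1 = 15.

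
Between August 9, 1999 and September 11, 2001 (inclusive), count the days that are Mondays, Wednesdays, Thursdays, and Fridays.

August 9, 1999 is a Monday.
From August 9, 1999 to September 11, 2001 is 765 days inclusive.
765 = 7 × 109 + 2, so there are 109 full weeks plus 2 extra days.
Each full week contributes 4 days from the set (Mon, Wed, Thu, Fri): 109 × 4 = 436.
The 2 extra days are Monday, Tuesday — 1 of them qualifies.
Total: 436 + 1 = 437.

437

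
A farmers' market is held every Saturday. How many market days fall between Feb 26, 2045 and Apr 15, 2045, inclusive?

7

Feb 26, 2045 is a Sunday.
The range spans 49 days (inclusive of both endpoints).
49 = 7 × 7, so the span is exactly 7 full weeks.
Each full week contributes one Saturday: 7 so far.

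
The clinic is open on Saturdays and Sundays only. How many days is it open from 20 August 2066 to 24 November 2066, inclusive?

28

20 August 2066 is a Friday.
From 20 August 2066 to 24 November 2066 is 97 days inclusive.
97 = 7 × 13 + 6, so there are 13 full weeks plus 6 extra days.
Each full week contributes 2 days from the set (Sat, Sun): 13 × 2 = 26.
The 6 extra days are Friday, Saturday, Sunday, Monday, Tuesday, Wednesday — 2 of them qualify.
Total: 26 + 2 = 28.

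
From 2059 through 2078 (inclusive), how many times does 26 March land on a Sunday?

2

Day of week of March 26 in each year:
2059: Wed, 2060: Fri, 2061: Sat, 2062: Sun ✓, 2063: Mon, 2064: Wed, 2065: Thu, 2066: Fri, 2067: Sat, 2068: Mon, 2069: Tue, 2070: Wed, 2071: Thu, 2072: Sat, 2073: Sun ✓, 2074: Mon, 2075: Tue, 2076: Thu, 2077: Fri, 2078: Sat
Sundays: 2062, 2073.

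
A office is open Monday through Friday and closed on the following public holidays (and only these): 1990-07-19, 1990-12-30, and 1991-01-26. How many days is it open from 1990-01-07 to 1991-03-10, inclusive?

1990-01-07 is a Sunday.
The range spans 428 days (inclusive of both endpoints).
428 = 7 × 61 + 1, so there are 61 full weeks plus 1 extra day.
Each full week contributes 5 weekdays (Mon–Fri): 61 × 5 = 305.
The 1 extra day is Sunday — none qualify.
Total: 305 + 0 = 305.
Holidays: 1990-07-19 (Thu); 1990-12-30 (Sun); 1991-01-26 (Sat).
1 of the 3 holidays fall on weekdays; the rest are weekends and were already excluded.
Business days: 305 − 1 = 304.

304 working days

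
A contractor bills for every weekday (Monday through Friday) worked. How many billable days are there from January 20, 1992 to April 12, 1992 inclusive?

January 20, 1992 is a Monday.
From January 20, 1992 to April 12, 1992 is 84 days inclusive.
84 = 7 × 12, so the span is exactly 12 full weeks.
Each full week contributes 5 weekdays (Mon–Fri): 12 × 5 = 60.

60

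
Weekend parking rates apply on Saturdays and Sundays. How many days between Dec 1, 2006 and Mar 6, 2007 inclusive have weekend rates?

28

Dec 1, 2006 is a Friday.
The range spans 96 days (inclusive of both endpoints).
96 = 7 × 13 + 5, so there are 13 full weeks plus 5 extra days.
Each full week contributes 2 weekend days (Sat, Sun): 13 × 2 = 26.
The 5 extra days are Fri, Sat, Sun, Mon, Tue — 2 of them qualify.
Total: 26 + 2 = 28.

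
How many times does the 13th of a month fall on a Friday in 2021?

The 13th falls on a Friday when the month's 13th has weekday Fri.
Jan 13 is Wed; Feb 13 is Sat; Mar 13 is Sat; Apr 13 is Tue; May 13 is Thu; Jun 13 is Sun; Jul 13 is Tue; Aug 13 is Fri ✓; Sep 13 is Mon; Oct 13 is Wed; Nov 13 is Sat; Dec 13 is Mon.
Friday the 13ths: Aug.

1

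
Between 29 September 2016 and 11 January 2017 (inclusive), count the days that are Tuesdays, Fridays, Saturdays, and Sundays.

29 September 2016 is a Thursday.
From 29 September 2016 to 11 January 2017 is 105 days inclusive.
105 = 7 × 15, so the span is exactly 15 full weeks.
Each full week contributes 4 days from the set (Tue, Fri, Sat, Sun): 15 × 4 = 60.
Total: 60.

60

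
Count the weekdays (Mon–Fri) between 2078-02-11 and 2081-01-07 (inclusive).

2078-02-11 is a Friday.
That's 1062 days from start to end, counting both.
1062 = 7 × 151 + 5, so there are 151 full weeks plus 5 extra days.
Each full week contributes 5 weekdays (Mon–Fri): 151 × 5 = 755.
The 5 extra days are Fri, Sat, Sun, Mon, Tue — 3 of them qualify.
Total: 755 + 3 = 758.

758 weekdays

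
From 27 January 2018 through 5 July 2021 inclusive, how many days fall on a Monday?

180 Mondays

27 January 2018 is a Saturday.
That's 1256 days from start to end, counting both.
1256 = 7 × 179 + 3, so there are 179 full weeks plus 3 extra days.
Each full week contributes one Monday: 179 so far.
The 3 extra days are Sat, Sun, Mon — 1 of them qualifies.
Total: 179 + 1 = 180.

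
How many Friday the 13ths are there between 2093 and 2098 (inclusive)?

Friday-the-13ths by year:
2093: Feb, Mar, Nov
2094: Aug
2095: May
2096: Jan, Apr, Jul
2097: Sep, Dec
2098: Jun

11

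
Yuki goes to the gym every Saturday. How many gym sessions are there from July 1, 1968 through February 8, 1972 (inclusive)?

July 1, 1968 is a Monday.
From July 1, 1968 to February 8, 1972 is 1318 days inclusive.
1318 = 7 × 188 + 2, so there are 188 full weeks plus 2 extra days.
Each full week contributes one Saturday: 188 so far.
The 2 extra days are Mon, Tue — none qualify.
Total: 188 + 0 = 188.

188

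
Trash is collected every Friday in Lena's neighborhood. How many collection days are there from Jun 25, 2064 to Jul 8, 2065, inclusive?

Jun 25, 2064 is a Wednesday.
The range spans 379 days (inclusive of both endpoints).
379 = 7 × 54 + 1, so there are 54 full weeks plus 1 extra day.
Each full week contributes one Friday: 54 so far.
The 1 extra day is Wednesday — none qualify.
Total: 54 + 0 = 54.

54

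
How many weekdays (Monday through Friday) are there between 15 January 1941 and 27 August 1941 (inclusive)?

161 weekdays

15 January 1941 is a Wednesday.
The range spans 225 days (inclusive of both endpoints).
225 = 7 × 32 + 1, so there are 32 full weeks plus 1 extra day.
Each full week contributes 5 weekdays (Mon–Fri): 32 × 5 = 160.
The 1 extra day is Wed — 1 of them qualifies.
Total: 160 + 1 = 161.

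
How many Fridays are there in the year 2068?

52

2068-01-01 is a Sunday.
That's 366 days from start to end, counting both.
366 = 7 × 52 + 2, so there are 52 full weeks plus 2 extra days.
Each full week contributes one Friday: 52 so far.
The 2 extra days are Sun, Mon — none qualify.
Total: 52 + 0 = 52.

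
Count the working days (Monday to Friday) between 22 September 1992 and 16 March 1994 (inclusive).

387

22 September 1992 is a Tuesday.
That's 541 days from start to end, counting both.
541 = 7 × 77 + 2, so there are 77 full weeks plus 2 extra days.
Each full week contributes 5 weekdays (Mon–Fri): 77 × 5 = 385.
The 2 extra days are Tuesday, Wednesday — 2 of them qualify.
Total: 385 + 2 = 387.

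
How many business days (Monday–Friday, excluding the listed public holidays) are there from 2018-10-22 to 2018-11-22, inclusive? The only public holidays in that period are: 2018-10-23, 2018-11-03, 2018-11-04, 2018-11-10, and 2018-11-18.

23

2018-10-22 is a Monday.
From 2018-10-22 to 2018-11-22 is 32 days inclusive.
32 = 7 × 4 + 4, so there are 4 full weeks plus 4 extra days.
Each full week contributes 5 weekdays (Mon–Fri): 4 × 5 = 20.
The 4 extra days are Mon, Tue, Wed, Thu — 4 of them qualify.
Total: 20 + 4 = 24.
Holidays: 2018-10-23 (Tue); 2018-11-03 (Sat); 2018-11-04 (Sun); 2018-11-10 (Sat); 2018-11-18 (Sun).
1 of the 5 holidays fall on weekdays; the rest are weekends and were already excluded.
Business days: 24 − 1 = 23.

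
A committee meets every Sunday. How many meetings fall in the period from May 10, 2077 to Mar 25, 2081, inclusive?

May 10, 2077 is a Monday.
The range spans 1416 days (inclusive of both endpoints).
1416 = 7 × 202 + 2, so there are 202 full weeks plus 2 extra days.
Each full week contributes one Sunday: 202 so far.
The 2 extra days are Monday, Tuesday — none qualify.
Total: 202 + 0 = 202.

202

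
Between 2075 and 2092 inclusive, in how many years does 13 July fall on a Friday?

2

Day of week of July 13 in each year:
2075: Sat, 2076: Mon, 2077: Tue, 2078: Wed, 2079: Thu, 2080: Sat, 2081: Sun, 2082: Mon, 2083: Tue, 2084: Thu, 2085: Fri ✓, 2086: Sat, 2087: Sun, 2088: Tue, 2089: Wed, 2090: Thu, 2091: Fri ✓, 2092: Sun
Fridays: 2085, 2091.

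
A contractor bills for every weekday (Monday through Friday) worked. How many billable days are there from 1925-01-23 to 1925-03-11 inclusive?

34 weekdays

1925-01-23 is a Friday.
The range spans 48 days (inclusive of both endpoints).
48 = 7 × 6 + 6, so there are 6 full weeks plus 6 extra days.
Each full week contributes 5 weekdays (Mon–Fri): 6 × 5 = 30.
The 6 extra days are Friday, Saturday, Sunday, Monday, Tuesday, Wednesday — 4 of them qualify.
Total: 30 + 4 = 34.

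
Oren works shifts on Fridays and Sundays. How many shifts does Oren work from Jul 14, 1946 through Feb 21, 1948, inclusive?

Jul 14, 1946 is a Sunday.
From Jul 14, 1946 to Feb 21, 1948 is 588 days inclusive.
588 = 7 × 84, so the span is exactly 84 full weeks.
Each full week contributes 2 days from the set (Fri, Sun): 84 × 2 = 168.

168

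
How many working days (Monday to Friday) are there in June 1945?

1945-06-01 is a Friday.
That's 30 days from start to end, counting both.
30 = 7 × 4 + 2, so there are 4 full weeks plus 2 extra days.
Each full week contributes 5 weekdays (Mon–Fri): 4 × 5 = 20.
The 2 extra days are Fri, Sat — 1 of them qualifies.
Total: 20 + 1 = 21.

21 weekdays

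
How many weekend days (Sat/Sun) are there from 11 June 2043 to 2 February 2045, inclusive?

11 June 2043 is a Thursday.
The range spans 603 days (inclusive of both endpoints).
603 = 7 × 86 + 1, so there are 86 full weeks plus 1 extra day.
Each full week contributes 2 weekend days (Sat, Sun): 86 × 2 = 172.
The 1 extra day is Thu — none qualify.
Total: 172 + 0 = 172.

172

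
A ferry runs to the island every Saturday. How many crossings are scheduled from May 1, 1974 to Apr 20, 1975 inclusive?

May 1, 1974 is a Wednesday.
That's 355 days from start to end, counting both.
355 = 7 × 50 + 5, so there are 50 full weeks plus 5 extra days.
Each full week contributes one Saturday: 50 so far.
The 5 extra days are Wednesday, Thursday, Friday, Saturday, Sunday — 1 of them qualifies.
Total: 50 + 1 = 51.

51 Saturdays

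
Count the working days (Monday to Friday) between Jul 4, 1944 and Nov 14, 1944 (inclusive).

Jul 4, 1944 is a Tuesday.
From Jul 4, 1944 to Nov 14, 1944 is 134 days inclusive.
134 = 7 × 19 + 1, so there are 19 full weeks plus 1 extra day.
Each full week contributes 5 weekdays (Mon–Fri): 19 × 5 = 95.
The 1 extra day is Tuesday — 1 of them qualifies.
Total: 95 + 1 = 96.

96 weekdays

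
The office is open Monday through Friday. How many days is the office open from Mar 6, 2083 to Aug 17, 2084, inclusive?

Mar 6, 2083 is a Saturday.
That's 531 days from start to end, counting both.
531 = 7 × 75 + 6, so there are 75 full weeks plus 6 extra days.
Each full week contributes 5 weekdays (Mon–Fri): 75 × 5 = 375.
The 6 extra days are Saturday, Sunday, Monday, Tuesday, Wednesday, Thursday — 4 of them qualify.
Total: 375 + 4 = 379.

379 weekdays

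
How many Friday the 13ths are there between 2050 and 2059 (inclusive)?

Friday-the-13ths by year:
2050: May
2051: Jan, Oct
2052: Sep, Dec
2053: Jun
2054: Feb, Mar, Nov
2055: Aug
2056: Oct
2057: Apr, Jul
2058: Sep, Dec
2059: Jun

16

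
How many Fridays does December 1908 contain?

Dec 1, 1908 is a Tuesday.
From Dec 1, 1908 to Dec 31, 1908 is 31 days inclusive.
31 = 7 × 4 + 3, so there are 4 full weeks plus 3 extra days.
Each full week contributes one Friday: 4 so far.
The 3 extra days are Tue, Wed, Thu — none qualify.
Total: 4 + 0 = 4.

4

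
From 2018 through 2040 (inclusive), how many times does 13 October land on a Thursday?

Day of week of October 13 in each year:
2018: Sat, 2019: Sun, 2020: Tue, 2021: Wed, 2022: Thu ✓, 2023: Fri, 2024: Sun, 2025: Mon, 2026: Tue, 2027: Wed, 2028: Fri, 2029: Sat, 2030: Sun, 2031: Mon, 2032: Wed, 2033: Thu ✓, 2034: Fri, 2035: Sat, 2036: Mon, 2037: Tue, 2038: Wed, 2039: Thu ✓, 2040: Sat
Thursdays: 2022, 2033, 2039.

3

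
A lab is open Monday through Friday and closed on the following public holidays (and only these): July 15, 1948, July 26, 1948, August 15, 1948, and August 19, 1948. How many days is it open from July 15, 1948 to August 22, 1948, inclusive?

July 15, 1948 is a Thursday.
That's 39 days from start to end, counting both.
39 = 7 × 5 + 4, so there are 5 full weeks plus 4 extra days.
Each full week contributes 5 weekdays (Mon–Fri): 5 × 5 = 25.
The 4 extra days are Thu, Fri, Sat, Sun — 2 of them qualify.
Total: 25 + 2 = 27.
Holidays: July 15, 1948 (Thu); July 26, 1948 (Mon); August 15, 1948 (Sun); August 19, 1948 (Thu).
3 of the 4 holidays fall on weekdays; the rest are weekends and were already excluded.
Business days: 27 − 3 = 24.

24 business days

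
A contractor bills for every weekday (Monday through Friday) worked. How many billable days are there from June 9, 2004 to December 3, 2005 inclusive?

388 weekdays

June 9, 2004 is a Wednesday.
From June 9, 2004 to December 3, 2005 is 543 days inclusive.
543 = 7 × 77 + 4, so there are 77 full weeks plus 4 extra days.
Each full week contributes 5 weekdays (Mon–Fri): 77 × 5 = 385.
The 4 extra days are Wed, Thu, Fri, Sat — 3 of them qualify.
Total: 385 + 3 = 388.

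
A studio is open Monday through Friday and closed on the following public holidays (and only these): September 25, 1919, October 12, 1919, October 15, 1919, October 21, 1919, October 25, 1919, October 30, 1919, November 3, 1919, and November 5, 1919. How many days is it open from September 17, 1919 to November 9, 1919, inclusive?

32

September 17, 1919 is a Wednesday.
That's 54 days from start to end, counting both.
54 = 7 × 7 + 5, so there are 7 full weeks plus 5 extra days.
Each full week contributes 5 weekdays (Mon–Fri): 7 × 5 = 35.
The 5 extra days are Wed, Thu, Fri, Sat, Sun — 3 of them qualify.
Total: 35 + 3 = 38.
Holidays: September 25, 1919 (Thu); October 12, 1919 (Sun); October 15, 1919 (Wed); October 21, 1919 (Tue); October 25, 1919 (Sat); October 30, 1919 (Thu); November 3, 1919 (Mon); November 5, 1919 (Wed).
6 of the 8 holidays fall on weekdays; the rest are weekends and were already excluded.
Business days: 38 − 6 = 32.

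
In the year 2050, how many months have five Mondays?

4

A month has five Mondays exactly when Monday falls within its first (length − 28) days.
Jan: 31 days, starts Sat → 5 of Sat, Sun, Mon ✓
Feb: 28 days, starts Tue → 5 of (none)
Mar: 31 days, starts Tue → 5 of Tue, Wed, Thu
Apr: 30 days, starts Fri → 5 of Fri, Sat
May: 31 days, starts Sun → 5 of Sun, Mon, Tue ✓
Jun: 30 days, starts Wed → 5 of Wed, Thu
Jul: 31 days, starts Fri → 5 of Fri, Sat, Sun
Aug: 31 days, starts Mon → 5 of Mon, Tue, Wed ✓
Sep: 30 days, starts Thu → 5 of Thu, Fri
Oct: 31 days, starts Sat → 5 of Sat, Sun, Mon ✓
Nov: 30 days, starts Tue → 5 of Tue, Wed
Dec: 31 days, starts Thu → 5 of Thu, Fri, Sat
Months with five Mondays: Jan, May, Aug, Oct.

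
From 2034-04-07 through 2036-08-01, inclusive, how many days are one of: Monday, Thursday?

2034-04-07 is a Friday.
From 2034-04-07 to 2036-08-01 is 848 days inclusive.
848 = 7 × 121 + 1, so there are 121 full weeks plus 1 extra day.
Each full week contributes 2 days from the set (Mon, Thu): 121 × 2 = 242.
The 1 extra day is Fri — none qualify.
Total: 242 + 0 = 242.

242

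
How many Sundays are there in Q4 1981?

1981-10-01 is a Thursday.
From 1981-10-01 to 1981-12-31 is 92 days inclusive.
92 = 7 × 13 + 1, so there are 13 full weeks plus 1 extra day.
Each full week contributes one Sunday: 13 so far.
The 1 extra day is Thu — none qualify.
Total: 13 + 0 = 13.

13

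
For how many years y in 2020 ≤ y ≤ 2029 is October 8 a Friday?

Day of week of October 8 in each year:
2020: Thu, 2021: Fri ✓, 2022: Sat, 2023: Sun, 2024: Tue, 2025: Wed, 2026: Thu, 2027: Fri ✓, 2028: Sun, 2029: Mon
Fridays: 2021, 2027.

2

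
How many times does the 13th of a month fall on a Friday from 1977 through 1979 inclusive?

5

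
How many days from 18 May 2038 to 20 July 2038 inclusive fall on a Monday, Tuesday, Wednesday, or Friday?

37

18 May 2038 is a Tuesday.
That's 64 days from start to end, counting both.
64 = 7 × 9 + 1, so there are 9 full weeks plus 1 extra day.
Each full week contributes 4 days from the set (Mon, Tue, Wed, Fri): 9 × 4 = 36.
The 1 extra day is Tue — 1 of them qualifies.
Total: 36 + 1 = 37.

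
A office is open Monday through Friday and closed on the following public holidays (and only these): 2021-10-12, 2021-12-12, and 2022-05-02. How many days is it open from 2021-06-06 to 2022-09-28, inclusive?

341

2021-06-06 is a Sunday.
The range spans 480 days (inclusive of both endpoints).
480 = 7 × 68 + 4, so there are 68 full weeks plus 4 extra days.
Each full week contributes 5 weekdays (Mon–Fri): 68 × 5 = 340.
The 4 extra days are Sun, Mon, Tue, Wed — 3 of them qualify.
Total: 340 + 3 = 343.
Holidays: 2021-10-12 (Tue); 2021-12-12 (Sun); 2022-05-02 (Mon).
2 of the 3 holidays fall on weekdays; the rest are weekends and were already excluded.
Business days: 343 − 2 = 341.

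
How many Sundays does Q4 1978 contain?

14

Oct 1, 1978 is a Sunday.
That's 92 days from start to end, counting both.
92 = 7 × 13 + 1, so there are 13 full weeks plus 1 extra day.
Each full week contributes one Sunday: 13 so far.
The 1 extra day is Sunday — 1 of them qualifies.
Total: 13 + 1 = 14.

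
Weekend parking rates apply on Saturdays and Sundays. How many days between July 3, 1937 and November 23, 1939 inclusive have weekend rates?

July 3, 1937 is a Saturday.
That's 874 days from start to end, counting both.
874 = 7 × 124 + 6, so there are 124 full weeks plus 6 extra days.
Each full week contributes 2 weekend days (Sat, Sun): 124 × 2 = 248.
The 6 extra days are Sat, Sun, Mon, Tue, Wed, Thu — 2 of them qualify.
Total: 248 + 2 = 250.

250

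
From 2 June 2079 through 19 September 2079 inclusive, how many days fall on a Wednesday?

15 Wednesdays

2 June 2079 is a Friday.
From 2 June 2079 to 19 September 2079 is 110 days inclusive.
110 = 7 × 15 + 5, so there are 15 full weeks plus 5 extra days.
Each full week contributes one Wednesday: 15 so far.
The 5 extra days are Friday, Saturday, Sunday, Monday, Tuesday — none qualify.
Total: 15 + 0 = 15.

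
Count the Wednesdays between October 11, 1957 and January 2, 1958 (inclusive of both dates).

October 11, 1957 is a Friday.
That's 84 days from start to end, counting both.
84 = 7 × 12, so the span is exactly 12 full weeks.
Each full week contributes one Wednesday: 12 so far.
Total: 12.

12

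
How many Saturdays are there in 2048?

1 January 2048 is a Wednesday.
From 1 January 2048 to 31 December 2048 is 366 days inclusive.
366 = 7 × 52 + 2, so there are 52 full weeks plus 2 extra days.
Each full week contributes one Saturday: 52 so far.
The 2 extra days are Wed, Thu — none qualify.
Total: 52 + 0 = 52.

52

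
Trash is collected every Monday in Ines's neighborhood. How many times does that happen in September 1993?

September 1, 1993 is a Wednesday.
The range spans 30 days (inclusive of both endpoints).
30 = 7 × 4 + 2, so there are 4 full weeks plus 2 extra days.
Each full week contributes one Monday: 4 so far.
The 2 extra days are Wednesday, Thursday — none qualify.
Total: 4 + 0 = 4.

4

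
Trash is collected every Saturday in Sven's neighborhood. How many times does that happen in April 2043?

April 1, 2043 is a Wednesday.
From April 1, 2043 to April 30, 2043 is 30 days inclusive.
30 = 7 × 4 + 2, so there are 4 full weeks plus 2 extra days.
Each full week contributes one Saturday: 4 so far.
The 2 extra days are Wed, Thu — none qualify.
Total: 4 + 0 = 4.

4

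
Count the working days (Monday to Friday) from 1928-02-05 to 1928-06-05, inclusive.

1928-02-05 is a Sunday.
That's 122 days from start to end, counting both.
122 = 7 × 17 + 3, so there are 17 full weeks plus 3 extra days.
Each full week contributes 5 weekdays (Mon–Fri): 17 × 5 = 85.
The 3 extra days are Sunday, Monday, Tuesday — 2 of them qualify.
Total: 85 + 2 = 87.

87 weekdays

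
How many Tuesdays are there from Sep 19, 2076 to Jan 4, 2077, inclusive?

15 Tuesdays

Sep 19, 2076 is a Saturday.
From Sep 19, 2076 to Jan 4, 2077 is 108 days inclusive.
108 = 7 × 15 + 3, so there are 15 full weeks plus 3 extra days.
Each full week contributes one Tuesday: 15 so far.
The 3 extra days are Saturday, Sunday, Monday — none qualify.
Total: 15 + 0 = 15.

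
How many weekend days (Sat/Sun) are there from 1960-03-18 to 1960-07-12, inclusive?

34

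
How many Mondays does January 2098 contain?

4

1 January 2098 is a Wednesday.
The range spans 31 days (inclusive of both endpoints).
31 = 7 × 4 + 3, so there are 4 full weeks plus 3 extra days.
Each full week contributes one Monday: 4 so far.
The 3 extra days are Wed, Thu, Fri — none qualify.
Total: 4 + 0 = 4.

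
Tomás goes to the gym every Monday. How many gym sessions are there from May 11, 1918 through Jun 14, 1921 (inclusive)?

May 11, 1918 is a Saturday.
From May 11, 1918 to Jun 14, 1921 is 1131 days inclusive.
1131 = 7 × 161 + 4, so there are 161 full weeks plus 4 extra days.
Each full week contributes one Monday: 161 so far.
The 4 extra days are Saturday, Sunday, Monday, Tuesday — 1 of them qualifies.
Total: 161 + 1 = 162.

162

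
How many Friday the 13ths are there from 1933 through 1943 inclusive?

19

Friday-the-13ths by year:
1933: Jan, Oct
1934: Apr, Jul
1935: Sep, Dec
1936: Mar, Nov
1937: Aug
1938: May
1939: Jan, Oct
1940: Sep, Dec
1941: Jun
1942: Feb, Mar, Nov
1943: Aug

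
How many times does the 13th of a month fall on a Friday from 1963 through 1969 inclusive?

11

Friday-the-13ths by year:
1963: Sep, Dec
1964: Mar, Nov
1965: Aug
1966: May
1967: Jan, Oct
1968: Sep, Dec
1969: Jun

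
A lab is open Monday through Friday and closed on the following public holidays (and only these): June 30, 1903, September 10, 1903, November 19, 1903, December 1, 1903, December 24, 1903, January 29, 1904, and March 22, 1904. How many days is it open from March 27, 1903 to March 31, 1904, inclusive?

258

March 27, 1903 is a Friday.
From March 27, 1903 to March 31, 1904 is 371 days inclusive.
371 = 7 × 53, so the span is exactly 53 full weeks.
Each full week contributes 5 weekdays (Mon–Fri): 53 × 5 = 265.
Holidays: June 30, 1903 (Tue); September 10, 1903 (Thu); November 19, 1903 (Thu); December 1, 1903 (Tue); December 24, 1903 (Thu); January 29, 1904 (Fri); March 22, 1904 (Tue).
All 7 holidays fall on weekdays, so subtract 7.
Business days: 265 − 7 = 258.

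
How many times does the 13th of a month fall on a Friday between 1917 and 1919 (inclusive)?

5

Friday-the-13ths by year:
1917: Apr, Jul
1918: Sep, Dec
1919: Jun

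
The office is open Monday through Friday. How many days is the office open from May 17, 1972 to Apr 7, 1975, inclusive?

May 17, 1972 is a Wednesday.
From May 17, 1972 to Apr 7, 1975 is 1056 days inclusive.
1056 = 7 × 150 + 6, so there are 150 full weeks plus 6 extra days.
Each full week contributes 5 weekdays (Mon–Fri): 150 × 5 = 750.
The 6 extra days are Wednesday, Thursday, Friday, Saturday, Sunday, Monday — 4 of them qualify.
Total: 750 + 4 = 754.

754 weekdays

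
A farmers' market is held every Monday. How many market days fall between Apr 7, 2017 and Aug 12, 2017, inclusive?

Apr 7, 2017 is a Friday.
From Apr 7, 2017 to Aug 12, 2017 is 128 days inclusive.
128 = 7 × 18 + 2, so there are 18 full weeks plus 2 extra days.
Each full week contributes one Monday: 18 so far.
The 2 extra days are Fri, Sat — none qualify.
Total: 18 + 0 = 18.

18 Mondays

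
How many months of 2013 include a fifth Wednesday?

4

A month has five Wednesdays exactly when Wednesday falls within its first (length − 28) days.
Jan: 31 days, starts Tue → 5 of Tue, Wed, Thu ✓
Feb: 28 days, starts Fri → 5 of (none)
Mar: 31 days, starts Fri → 5 of Fri, Sat, Sun
Apr: 30 days, starts Mon → 5 of Mon, Tue
May: 31 days, starts Wed → 5 of Wed, Thu, Fri ✓
Jun: 30 days, starts Sat → 5 of Sat, Sun
Jul: 31 days, starts Mon → 5 of Mon, Tue, Wed ✓
Aug: 31 days, starts Thu → 5 of Thu, Fri, Sat
Sep: 30 days, starts Sun → 5 of Sun, Mon
Oct: 31 days, starts Tue → 5 of Tue, Wed, Thu ✓
Nov: 30 days, starts Fri → 5 of Fri, Sat
Dec: 31 days, starts Sun → 5 of Sun, Mon, Tue
Months with five Wednesdays: Jan, May, Jul, Oct.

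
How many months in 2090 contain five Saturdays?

A month has five Saturdays exactly when Saturday falls within its first (length − 28) days.
Jan: 31 days, starts Sun → 5 of Sun, Mon, Tue
Feb: 28 days, starts Wed → 5 of (none)
Mar: 31 days, starts Wed → 5 of Wed, Thu, Fri
Apr: 30 days, starts Sat → 5 of Sat, Sun ✓
May: 31 days, starts Mon → 5 of Mon, Tue, Wed
Jun: 30 days, starts Thu → 5 of Thu, Fri
Jul: 31 days, starts Sat → 5 of Sat, Sun, Mon ✓
Aug: 31 days, starts Tue → 5 of Tue, Wed, Thu
Sep: 30 days, starts Fri → 5 of Fri, Sat ✓
Oct: 31 days, starts Sun → 5 of Sun, Mon, Tue
Nov: 30 days, starts Wed → 5 of Wed, Thu
Dec: 31 days, starts Fri → 5 of Fri, Sat, Sun ✓
Months with five Saturdays: Apr, Jul, Sep, Dec.

4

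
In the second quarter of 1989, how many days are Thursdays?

13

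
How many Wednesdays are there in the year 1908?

Jan 1, 1908 is a Wednesday.
That's 366 days from start to end, counting both.
366 = 7 × 52 + 2, so there are 52 full weeks plus 2 extra days.
Each full week contributes one Wednesday: 52 so far.
The 2 extra days are Wed, Thu — 1 of them qualifies.
Total: 52 + 1 = 53.

53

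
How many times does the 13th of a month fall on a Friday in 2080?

2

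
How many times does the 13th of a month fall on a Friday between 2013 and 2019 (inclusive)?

Friday-the-13ths by year:
2013: Sep, Dec
2014: Jun
2015: Feb, Mar, Nov
2016: May
2017: Jan, Oct
2018: Apr, Jul
2019: Sep, Dec

13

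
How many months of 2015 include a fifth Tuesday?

4

A month has five Tuesdays exactly when Tuesday falls within its first (length − 28) days.
Jan: 31 days, starts Thu → 5 of Thu, Fri, Sat
Feb: 28 days, starts Sun → 5 of (none)
Mar: 31 days, starts Sun → 5 of Sun, Mon, Tue ✓
Apr: 30 days, starts Wed → 5 of Wed, Thu
May: 31 days, starts Fri → 5 of Fri, Sat, Sun
Jun: 30 days, starts Mon → 5 of Mon, Tue ✓
Jul: 31 days, starts Wed → 5 of Wed, Thu, Fri
Aug: 31 days, starts Sat → 5 of Sat, Sun, Mon
Sep: 30 days, starts Tue → 5 of Tue, Wed ✓
Oct: 31 days, starts Thu → 5 of Thu, Fri, Sat
Nov: 30 days, starts Sun → 5 of Sun, Mon
Dec: 31 days, starts Tue → 5 of Tue, Wed, Thu ✓
Months with five Tuesdays: Mar, Jun, Sep, Dec.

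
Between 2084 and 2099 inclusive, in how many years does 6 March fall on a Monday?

2

Day of week of March 6 in each year:
2084: Mon ✓, 2085: Tue, 2086: Wed, 2087: Thu, 2088: Sat, 2089: Sun, 2090: Mon ✓, 2091: Tue, 2092: Thu, 2093: Fri, 2094: Sat, 2095: Sun, 2096: Tue, 2097: Wed, 2098: Thu, 2099: Fri
Mondays: 2084, 2090.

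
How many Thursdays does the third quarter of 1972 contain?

13

1972-07-01 is a Saturday.
That's 92 days from start to end, counting both.
92 = 7 × 13 + 1, so there are 13 full weeks plus 1 extra day.
Each full week contributes one Thursday: 13 so far.
The 1 extra day is Saturday — none qualify.
Total: 13 + 0 = 13.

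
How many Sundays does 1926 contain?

Jan 1, 1926 is a Friday.
From Jan 1, 1926 to Dec 31, 1926 is 365 days inclusive.
365 = 7 × 52 + 1, so there are 52 full weeks plus 1 extra day.
Each full week contributes one Sunday: 52 so far.
The 1 extra day is Friday — none qualify.
Total: 52 + 0 = 52.

52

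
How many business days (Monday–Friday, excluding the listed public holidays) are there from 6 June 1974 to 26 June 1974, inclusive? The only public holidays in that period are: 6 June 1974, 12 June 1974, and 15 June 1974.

13 business days

6 June 1974 is a Thursday.
From 6 June 1974 to 26 June 1974 is 21 days inclusive.
21 = 7 × 3, so the span is exactly 3 full weeks.
Each full week contributes 5 weekdays (Mon–Fri): 3 × 5 = 15.
Total: 15.
Holidays: 6 June 1974 (Thu); 12 June 1974 (Wed); 15 June 1974 (Sat).
2 of the 3 holidays fall on weekdays; the rest are weekends and were already excluded.
Business days: 15 − 2 = 13.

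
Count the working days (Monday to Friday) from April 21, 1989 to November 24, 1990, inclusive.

416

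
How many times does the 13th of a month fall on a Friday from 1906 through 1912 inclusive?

Friday-the-13ths by year:
1906: Apr, Jul
1907: Sep, Dec
1908: Mar, Nov
1909: Aug
1910: May
1911: Jan, Oct
1912: Sep, Dec

12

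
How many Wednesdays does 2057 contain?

2057-01-01 is a Monday.
The range spans 365 days (inclusive of both endpoints).
365 = 7 × 52 + 1, so there are 52 full weeks plus 1 extra day.
Each full week contributes one Wednesday: 52 so far.
The 1 extra day is Mon — none qualify.
Total: 52 + 0 = 52.

52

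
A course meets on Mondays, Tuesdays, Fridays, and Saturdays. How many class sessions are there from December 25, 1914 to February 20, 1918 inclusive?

660

December 25, 1914 is a Friday.
The range spans 1154 days (inclusive of both endpoints).
1154 = 7 × 164 + 6, so there are 164 full weeks plus 6 extra days.
Each full week contributes 4 days from the set (Mon, Tue, Fri, Sat): 164 × 4 = 656.
The 6 extra days are Fri, Sat, Sun, Mon, Tue, Wed — 4 of them qualify.
Total: 656 + 4 = 660.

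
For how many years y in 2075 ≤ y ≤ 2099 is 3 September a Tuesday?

4

Day of week of September 3 in each year:
2075: Tue ✓, 2076: Thu, 2077: Fri, 2078: Sat, 2079: Sun, 2080: Tue ✓, 2081: Wed, 2082: Thu, 2083: Fri, 2084: Sun, 2085: Mon, 2086: Tue ✓, 2087: Wed, 2088: Fri, 2089: Sat, 2090: Sun, 2091: Mon, 2092: Wed, 2093: Thu, 2094: Fri, 2095: Sat, 2096: Mon, 2097: Tue ✓, 2098: Wed, 2099: Thu
Tuesdays: 2075, 2080, 2086, 2097.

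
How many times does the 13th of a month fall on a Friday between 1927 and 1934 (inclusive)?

15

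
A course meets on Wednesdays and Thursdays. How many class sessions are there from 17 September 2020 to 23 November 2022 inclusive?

228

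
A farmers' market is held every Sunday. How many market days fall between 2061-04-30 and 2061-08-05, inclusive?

14

2061-04-30 is a Saturday.
From 2061-04-30 to 2061-08-05 is 98 days inclusive.
98 = 7 × 14, so the span is exactly 14 full weeks.
Each full week contributes one Sunday: 14 so far.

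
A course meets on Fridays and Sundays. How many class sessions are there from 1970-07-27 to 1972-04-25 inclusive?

182

1970-07-27 is a Monday.
From 1970-07-27 to 1972-04-25 is 639 days inclusive.
639 = 7 × 91 + 2, so there are 91 full weeks plus 2 extra days.
Each full week contributes 2 days from the set (Fri, Sun): 91 × 2 = 182.
The 2 extra days are Mon, Tue — none qualify.
Total: 182 + 0 = 182.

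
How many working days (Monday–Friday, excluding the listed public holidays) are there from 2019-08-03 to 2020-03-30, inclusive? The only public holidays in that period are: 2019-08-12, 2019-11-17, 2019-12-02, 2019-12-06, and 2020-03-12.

2019-08-03 is a Saturday.
That's 241 days from start to end, counting both.
241 = 7 × 34 + 3, so there are 34 full weeks plus 3 extra days.
Each full week contributes 5 weekdays (Mon–Fri): 34 × 5 = 170.
The 3 extra days are Sat, Sun, Mon — 1 of them qualifies.
Total: 170 + 1 = 171.
Holidays: 2019-08-12 (Mon); 2019-11-17 (Sun); 2019-12-02 (Mon); 2019-12-06 (Fri); 2020-03-12 (Thu).
4 of the 5 holidays fall on weekdays; the rest are weekends and were already excluded.
Business days: 171 − 4 = 167.

167 working days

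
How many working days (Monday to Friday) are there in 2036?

262 weekdays

January 1, 2036 is a Tuesday.
That's 366 days from start to end, counting both.
366 = 7 × 52 + 2, so there are 52 full weeks plus 2 extra days.
Each full week contributes 5 weekdays (Mon–Fri): 52 × 5 = 260.
The 2 extra days are Tue, Wed — 2 of them qualify.
Total: 260 + 2 = 262.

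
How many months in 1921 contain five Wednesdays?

4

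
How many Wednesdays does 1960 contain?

52

1960-01-01 is a Friday.
That's 366 days from start to end, counting both.
366 = 7 × 52 + 2, so there are 52 full weeks plus 2 extra days.
Each full week contributes one Wednesday: 52 so far.
The 2 extra days are Friday, Saturday — none qualify.
Total: 52 + 0 = 52.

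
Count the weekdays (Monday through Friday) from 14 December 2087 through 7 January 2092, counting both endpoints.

14 December 2087 is a Sunday.
That's 1486 days from start to end, counting both.
1486 = 7 × 212 + 2, so there are 212 full weeks plus 2 extra days.
Each full week contributes 5 weekdays (Mon–Fri): 212 × 5 = 1060.
The 2 extra days are Sun, Mon — 1 of them qualifies.
Total: 1060 + 1 = 1061.

1061 weekdays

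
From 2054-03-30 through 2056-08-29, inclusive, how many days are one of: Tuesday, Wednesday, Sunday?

2054-03-30 is a Monday.
From 2054-03-30 to 2056-08-29 is 884 days inclusive.
884 = 7 × 126 + 2, so there are 126 full weeks plus 2 extra days.
Each full week contributes 3 days from the set (Tue, Wed, Sun): 126 × 3 = 378.
The 2 extra days are Monday, Tuesday — 1 of them qualifies.
Total: 378 + 1 = 379.

379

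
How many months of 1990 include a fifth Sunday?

4

A month has five Sundays exactly when Sunday falls within its first (length − 28) days.
Jan: 31 days, starts Mon → 5 of Mon, Tue, Wed
Feb: 28 days, starts Thu → 5 of (none)
Mar: 31 days, starts Thu → 5 of Thu, Fri, Sat
Apr: 30 days, starts Sun → 5 of Sun, Mon ✓
May: 31 days, starts Tue → 5 of Tue, Wed, Thu
Jun: 30 days, starts Fri → 5 of Fri, Sat
Jul: 31 days, starts Sun → 5 of Sun, Mon, Tue ✓
Aug: 31 days, starts Wed → 5 of Wed, Thu, Fri
Sep: 30 days, starts Sat → 5 of Sat, Sun ✓
Oct: 31 days, starts Mon → 5 of Mon, Tue, Wed
Nov: 30 days, starts Thu → 5 of Thu, Fri
Dec: 31 days, starts Sat → 5 of Sat, Sun, Mon ✓
Months with five Sundays: Apr, Jul, Sep, Dec.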